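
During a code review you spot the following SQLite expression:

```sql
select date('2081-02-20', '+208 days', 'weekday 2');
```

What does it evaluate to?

Applying '+208 days' to 2081-02-20: counting 208 days forward gives 2081-09-16.
`weekday 2` advances to the next Tuesday; 2081-09-16 is already a Tuesday, so it stays at 2081-09-16.

2081-09-16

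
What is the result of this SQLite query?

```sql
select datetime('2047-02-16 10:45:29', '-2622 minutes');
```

2622 minutes = 43h 42m; -2622 minutes from 2047-02-16 10:45:29 is 2047-02-14 15:03:29 (crosses midnight).

2047-02-14 15:03:29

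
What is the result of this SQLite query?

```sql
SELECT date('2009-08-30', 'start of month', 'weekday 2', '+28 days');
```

`start of month` rewinds 2009-08-30 to 2009-08-01.
`weekday 2` advances to the next Tuesday; 2009-08-01 is a Saturday, so it moves forward to 2009-08-04.
August 2009 has 31 days; 27 remain after the 4th, so 28 days reach 2009-09-01.

2009-09-01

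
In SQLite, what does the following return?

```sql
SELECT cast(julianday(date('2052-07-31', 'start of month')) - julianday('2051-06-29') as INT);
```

`start of month` rewinds 2052-07-31 to 2052-07-01.
1 day remains in June 2051 after the 29th (30 − 29).
Full months from July 2051 through June 2052 contribute their day counts.
Then 1 day into July 2052.
Total: 1 + 31 + 31 + 30 + 31 + 30 + 31 + 31 + 29 + 31 + 30 + 31 + 30 + 1 = 368.

368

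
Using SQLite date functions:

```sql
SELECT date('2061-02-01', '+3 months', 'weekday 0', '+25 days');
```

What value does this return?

Adding +3 months to 2061-02-01 gives 2061-05-01.
`weekday 0` advances to the next Sunday; 2061-05-01 is already a Sunday, so it stays at 2061-05-01.
Advancing 25 more days within May lands on 2061-05-26.

2061-05-26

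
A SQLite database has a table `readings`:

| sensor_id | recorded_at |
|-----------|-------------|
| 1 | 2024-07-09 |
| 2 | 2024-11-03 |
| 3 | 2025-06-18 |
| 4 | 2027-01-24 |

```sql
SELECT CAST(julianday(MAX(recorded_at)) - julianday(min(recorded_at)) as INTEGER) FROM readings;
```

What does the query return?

MIN = 2024-07-09, MAX = 2027-01-24.
22 days remain in July 2024 after the 9th (31 − 9).
Full months from August 2024 through December 2026 contribute their day counts.
Then 24 days into January 2027.
Total: 22 + 31 + 30 + 31 + 30 + 31 + 31 + 28 + 31 + 30 + 31 + 30 + 31 + 31 + 30 + 31 + 30 + 31 + 31 + 28 + 31 + 30 + 31 + 30 + 31 + 31 + 30 + 31 + 30 + 31 + 24 = 929.

929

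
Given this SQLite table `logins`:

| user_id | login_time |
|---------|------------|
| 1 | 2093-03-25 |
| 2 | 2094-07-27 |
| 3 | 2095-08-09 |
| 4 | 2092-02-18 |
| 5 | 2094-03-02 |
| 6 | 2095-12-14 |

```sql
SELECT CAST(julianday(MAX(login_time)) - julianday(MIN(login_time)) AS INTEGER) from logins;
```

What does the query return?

1395

MIN = 2092-02-18, MAX = 2095-12-14.
11 days remain in February 2092 after the 18th (29 − 18).
Full months from March 2092 through November 2095 contribute their day counts.
Then 14 days into December 2095.
Total: 11 + 31 + 30 + 31 + 30 + 31 + 31 + 30 + 31 + 30 + 31 + 31 + 28 + 31 + 30 + 31 + 30 + 31 + 31 + 30 + 31 + 30 + 31 + 31 + 28 + 31 + 30 + 31 + 30 + 31 + 31 + 30 + 31 + 30 + 31 + 31 + 28 + 31 + 30 + 31 + 30 + 31 + 31 + 30 + 31 + 30 + 14 = 1395.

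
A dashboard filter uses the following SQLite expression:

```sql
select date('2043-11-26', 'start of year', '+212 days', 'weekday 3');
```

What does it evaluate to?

2043-08-05

`start of year` rewinds 2043-11-26 to 2043-01-01.
Applying '+212 days' to 2043-01-01: counting 212 days forward gives 2043-08-01.
`weekday 3` advances to the next Wednesday; 2043-08-01 is a Saturday, so it moves forward to 2043-08-05.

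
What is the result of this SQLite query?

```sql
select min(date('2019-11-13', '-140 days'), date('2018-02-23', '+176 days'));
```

date('2019-11-13', '-140 days') → 2019-06-26.
date('2018-02-23', '+176 days') → 2018-08-18.
Earlier of the two is 2018-08-18.

2018-08-18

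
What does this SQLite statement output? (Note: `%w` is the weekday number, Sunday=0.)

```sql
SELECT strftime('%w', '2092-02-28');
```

2092-02-28 is a Thursday; with Sunday=0 that is 4.

4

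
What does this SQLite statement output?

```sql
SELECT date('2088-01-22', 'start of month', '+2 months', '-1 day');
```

2088-02-29

`start of month` rewinds 2088-01-22 to 2088-01-01.
Adding +2 months to 2088-01-01 gives 2088-03-01.
Going back 1 day from 2088-03-01 reaches 2088-02-29 (last day of February, 29 days).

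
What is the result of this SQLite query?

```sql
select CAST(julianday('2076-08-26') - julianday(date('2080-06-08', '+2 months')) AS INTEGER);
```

Adding +2 months to 2080-06-08 gives 2080-08-08.
5 days remain in August 2076 after the 26th (31 − 26).
Full months from September 2076 through July 2080 contribute their day counts.
Then 8 days into August 2080.
Total: 5 + 30 + 31 + 30 + 31 + 31 + 28 + 31 + 30 + 31 + 30 + 31 + 31 + 30 + 31 + 30 + 31 + 31 + 28 + 31 + 30 + 31 + 30 + 31 + 31 + 30 + 31 + 30 + 31 + 31 + 28 + 31 + 30 + 31 + 30 + 31 + 31 + 30 + 31 + 30 + 31 + 31 + 29 + 31 + 30 + 31 + 30 + 31 + 8 = 1443.
The subtraction is earlier − later, so the result is −1443 → -1443.

-1443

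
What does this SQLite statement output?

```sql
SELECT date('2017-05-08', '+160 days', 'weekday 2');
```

Applying '+160 days' to 2017-05-08: counting 160 days forward gives 2017-10-15.
`weekday 2` advances to the next Tuesday; 2017-10-15 is a Sunday, so it moves forward to 2017-10-17.

2017-10-17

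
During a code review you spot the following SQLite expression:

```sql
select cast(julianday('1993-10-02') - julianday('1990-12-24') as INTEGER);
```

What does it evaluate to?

1013

7 days remain in December 1990 after the 24th (31 − 24).
Full months from January 1991 through September 1993 contribute their day counts.
Then 2 days into October 1993.
Total: 7 + 31 + 28 + 31 + 30 + 31 + 30 + 31 + 31 + 30 + 31 + 30 + 31 + 31 + 29 + 31 + 30 + 31 + 30 + 31 + 31 + 30 + 31 + 30 + 31 + 31 + 28 + 31 + 30 + 31 + 30 + 31 + 31 + 30 + 2 = 1013.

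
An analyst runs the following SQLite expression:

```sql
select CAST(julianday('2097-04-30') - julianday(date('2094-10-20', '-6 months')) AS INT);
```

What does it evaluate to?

Adding -6 months to 2094-10-20 gives 2094-04-20.
10 days remain in April 2094 after the 20th (30 − 20).
Full months from May 2094 through March 2097 contribute their day counts.
Then 30 days into April 2097.
Total: 10 + 31 + 30 + 31 + 31 + 30 + 31 + 30 + 31 + 31 + 28 + 31 + 30 + 31 + 30 + 31 + 31 + 30 + 31 + 30 + 31 + 31 + 29 + 31 + 30 + 31 + 30 + 31 + 31 + 30 + 31 + 30 + 31 + 31 + 28 + 31 + 30 = 1106.

1106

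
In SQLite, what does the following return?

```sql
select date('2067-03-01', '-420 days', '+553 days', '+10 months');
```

Applying '-420 days' to 2067-03-01: counting 420 days back gives 2066-01-05.
Applying '+553 days' to 2066-01-05: counting 553 days forward gives 2067-07-12.
Adding +10 months to 2067-07-12 gives 2068-05-12.

2068-05-12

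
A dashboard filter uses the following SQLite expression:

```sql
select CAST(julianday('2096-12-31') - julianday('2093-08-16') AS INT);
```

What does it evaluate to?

1233

15 days remain in August 2093 after the 16th (31 − 16).
Full months from September 2093 through November 2096 contribute their day counts.
Then 31 days into December 2096.
Total: 15 + 30 + 31 + 30 + 31 + 31 + 28 + 31 + 30 + 31 + 30 + 31 + 31 + 30 + 31 + 30 + 31 + 31 + 28 + 31 + 30 + 31 + 30 + 31 + 31 + 30 + 31 + 30 + 31 + 31 + 29 + 31 + 30 + 31 + 30 + 31 + 31 + 30 + 31 + 30 + 31 = 1233.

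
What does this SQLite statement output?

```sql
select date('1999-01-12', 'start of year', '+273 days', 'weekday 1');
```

1999-10-04

`start of year` rewinds 1999-01-12 to 1999-01-01.
Applying '+273 days' to 1999-01-01: counting 273 days forward gives 1999-10-01.
`weekday 1` advances to the next Monday; 1999-10-01 is a Friday, so it moves forward to 1999-10-04.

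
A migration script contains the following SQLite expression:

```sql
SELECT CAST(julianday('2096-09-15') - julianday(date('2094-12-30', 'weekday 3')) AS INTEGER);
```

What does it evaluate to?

`weekday 3` advances to the next Wednesday; 2094-12-30 is a Thursday, so it moves forward to 2095-01-05.
26 days remain in January 2095 after the 5th (31 − 5).
Full months from February 2095 through August 2096 contribute their day counts.
Then 15 days into September 2096.
Total: 26 + 28 + 31 + 30 + 31 + 30 + 31 + 31 + 30 + 31 + 30 + 31 + 31 + 29 + 31 + 30 + 31 + 30 + 31 + 31 + 15 = 619.

619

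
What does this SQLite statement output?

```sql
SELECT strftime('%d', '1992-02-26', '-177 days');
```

02

First apply '-177 days': 1992-02-26 → 1991-09-02.
`%d` extracts the 2-digit day of month: 02.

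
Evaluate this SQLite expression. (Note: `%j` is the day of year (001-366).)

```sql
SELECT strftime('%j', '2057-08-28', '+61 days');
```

First apply '+61 days': 2057-08-28 → 2057-10-28.
Day-of-year for 2057-10-28: days since 2057-01-01 inclusive = 301, zero-padded to 301.

301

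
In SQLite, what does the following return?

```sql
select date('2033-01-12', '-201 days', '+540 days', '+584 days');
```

2035-07-24

Applying '-201 days' to 2033-01-12: counting 201 days back gives 2032-06-25.
Applying '+540 days' to 2032-06-25: counting 540 days forward gives 2033-12-17.
Applying '+584 days' to 2033-12-17: counting 584 days forward gives 2035-07-24.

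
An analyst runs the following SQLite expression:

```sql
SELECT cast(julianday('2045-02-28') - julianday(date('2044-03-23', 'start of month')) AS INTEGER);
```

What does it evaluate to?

`start of month` rewinds 2044-03-23 to 2044-03-01.
30 days remain in March 2044 after the 1st (31 − 1).
Full months from April 2044 through January 2045 contribute their day counts.
Then 28 days into February 2045.
Total: 30 + 30 + 31 + 30 + 31 + 31 + 30 + 31 + 30 + 31 + 31 + 28 = 364.

364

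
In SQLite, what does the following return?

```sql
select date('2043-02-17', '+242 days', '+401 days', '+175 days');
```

2045-05-15

Applying '+242 days' to 2043-02-17: counting 242 days forward gives 2043-10-17.
Applying '+401 days' to 2043-10-17: counting 401 days forward gives 2044-11-21.
Applying '+175 days' to 2044-11-21: counting 175 days forward gives 2045-05-15.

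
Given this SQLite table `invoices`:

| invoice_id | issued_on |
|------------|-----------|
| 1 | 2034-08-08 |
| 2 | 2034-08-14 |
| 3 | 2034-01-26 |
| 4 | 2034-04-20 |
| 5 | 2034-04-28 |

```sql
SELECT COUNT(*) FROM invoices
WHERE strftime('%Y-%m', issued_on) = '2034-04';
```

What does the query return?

Rows with year-month 2034-04: 2034-04-20, 2034-04-28 → 2.

2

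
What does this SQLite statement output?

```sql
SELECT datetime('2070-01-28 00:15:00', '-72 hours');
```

2070-01-25 00:15:00

-72 hours from 2070-01-28 00:15:00 is 2070-01-25 00:15:00 (crosses midnight).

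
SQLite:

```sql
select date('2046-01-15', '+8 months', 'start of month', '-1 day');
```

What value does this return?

2046-08-31

Adding +8 months to 2046-01-15 gives 2046-09-15.
`start of month` rewinds 2046-09-15 to 2046-09-01.
Going back 1 day from 2046-09-01 reaches 2046-08-31 (last day of August, 31 days).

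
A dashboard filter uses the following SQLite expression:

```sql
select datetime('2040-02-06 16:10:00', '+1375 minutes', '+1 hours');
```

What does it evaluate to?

2040-02-07 16:05:00

1375 minutes = 22h 55m; +1375 minutes from 2040-02-06 16:10:00 is 2040-02-07 15:05:00 (crosses midnight).
+1 hours from 2040-02-07 15:05:00 is 2040-02-07 16:05:00.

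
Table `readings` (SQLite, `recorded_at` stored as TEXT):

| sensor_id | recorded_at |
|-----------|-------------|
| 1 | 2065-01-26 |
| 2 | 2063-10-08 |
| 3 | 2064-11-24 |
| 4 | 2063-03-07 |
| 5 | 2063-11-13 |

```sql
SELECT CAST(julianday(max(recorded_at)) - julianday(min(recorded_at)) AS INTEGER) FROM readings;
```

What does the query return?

691

MIN = 2063-03-07, MAX = 2065-01-26.
24 days remain in March 2063 after the 7th (31 − 7).
Full months from April 2063 through December 2064 contribute their day counts.
Then 26 days into January 2065.
Total: 24 + 30 + 31 + 30 + 31 + 31 + 30 + 31 + 30 + 31 + 31 + 29 + 31 + 30 + 31 + 30 + 31 + 31 + 30 + 31 + 30 + 31 + 26 = 691.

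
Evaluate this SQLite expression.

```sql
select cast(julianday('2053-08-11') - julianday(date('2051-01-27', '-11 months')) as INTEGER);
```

1261

Adding -11 months to 2051-01-27 gives 2050-02-27.
1 day remains in February 2050 after the 27th (28 − 27).
Full months from March 2050 through July 2053 contribute their day counts.
Then 11 days into August 2053.
Total: 1 + 31 + 30 + 31 + 30 + 31 + 31 + 30 + 31 + 30 + 31 + 31 + 28 + 31 + 30 + 31 + 30 + 31 + 31 + 30 + 31 + 30 + 31 + 31 + 29 + 31 + 30 + 31 + 30 + 31 + 31 + 30 + 31 + 30 + 31 + 31 + 28 + 31 + 30 + 31 + 30 + 31 + 11 = 1261.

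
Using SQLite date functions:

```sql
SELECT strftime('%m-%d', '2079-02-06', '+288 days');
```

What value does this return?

11-21

First apply '+288 days': 2079-02-06 → 2079-11-21.
`%m-%d` extracts the month-day: 11-21.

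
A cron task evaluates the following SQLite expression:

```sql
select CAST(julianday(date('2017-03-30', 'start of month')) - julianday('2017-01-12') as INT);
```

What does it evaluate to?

`start of month` rewinds 2017-03-30 to 2017-03-01.
19 days remain in January 2017 after the 12th (31 − 12).
February 2017: 28 days.
Then 1 day into March 2017.
Total: 19 + 28 + 1 = 48.

48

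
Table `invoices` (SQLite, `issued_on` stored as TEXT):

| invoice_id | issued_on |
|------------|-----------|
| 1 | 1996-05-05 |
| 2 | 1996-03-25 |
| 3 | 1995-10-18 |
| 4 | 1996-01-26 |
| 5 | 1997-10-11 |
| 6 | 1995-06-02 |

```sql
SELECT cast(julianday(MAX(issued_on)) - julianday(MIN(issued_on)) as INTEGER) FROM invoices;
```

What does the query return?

862

MIN = 1995-06-02, MAX = 1997-10-11.
28 days remain in June 1995 after the 2nd (30 − 2).
Full months from July 1995 through September 1997 contribute their day counts.
Then 11 days into October 1997.
Total: 28 + 31 + 31 + 30 + 31 + 30 + 31 + 31 + 29 + 31 + 30 + 31 + 30 + 31 + 31 + 30 + 31 + 30 + 31 + 31 + 28 + 31 + 30 + 31 + 30 + 31 + 31 + 30 + 11 = 862.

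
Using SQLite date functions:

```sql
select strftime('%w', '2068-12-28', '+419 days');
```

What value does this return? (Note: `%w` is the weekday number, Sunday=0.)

4

First apply '+419 days': 2068-12-28 → 2070-02-20.
2070-02-20 is a Thursday; with Sunday=0 that is 4.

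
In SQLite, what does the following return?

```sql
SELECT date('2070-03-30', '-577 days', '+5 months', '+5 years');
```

Applying '-577 days' to 2070-03-30: counting 577 days back gives 2068-08-30.
Adding +5 months to 2068-08-30 gives 2069-01-30.
Adding +5 years to 2069-01-30 gives 2074-01-30.

2074-01-30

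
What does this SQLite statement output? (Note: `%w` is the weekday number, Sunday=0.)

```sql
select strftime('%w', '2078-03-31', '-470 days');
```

3

First apply '-470 days': 2078-03-31 → 2076-12-16.
2076-12-16 is a Wednesday; with Sunday=0 that is 3.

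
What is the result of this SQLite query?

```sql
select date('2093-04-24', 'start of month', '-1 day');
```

2093-03-31

`start of month` rewinds 2093-04-24 to 2093-04-01.
Going back 1 day from 2093-04-01 reaches 2093-03-31 (last day of March, 31 days).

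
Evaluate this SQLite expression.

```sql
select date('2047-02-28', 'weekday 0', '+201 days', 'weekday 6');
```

`weekday 0` advances to the next Sunday; 2047-02-28 is a Thursday, so it moves forward to 2047-03-03.
Applying '+201 days' to 2047-03-03: counting 201 days forward gives 2047-09-20.
`weekday 6` advances to the next Saturday; 2047-09-20 is a Friday, so it moves forward to 2047-09-21.

2047-09-21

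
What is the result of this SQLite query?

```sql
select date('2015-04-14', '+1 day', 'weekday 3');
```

Advancing 1 more day within April lands on 2015-04-15.
`weekday 3` advances to the next Wednesday; 2015-04-15 is already a Wednesday, so it stays at 2015-04-15.

2015-04-15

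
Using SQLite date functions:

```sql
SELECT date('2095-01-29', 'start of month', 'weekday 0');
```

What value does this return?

2095-01-02

`start of month` rewinds 2095-01-29 to 2095-01-01.
`weekday 0` advances to the next Sunday; 2095-01-01 is a Saturday, so it moves forward to 2095-01-02.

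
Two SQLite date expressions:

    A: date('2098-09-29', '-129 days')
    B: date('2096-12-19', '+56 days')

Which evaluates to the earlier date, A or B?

A = 2098-05-23.
B = 2097-02-13.
B is earlier.

B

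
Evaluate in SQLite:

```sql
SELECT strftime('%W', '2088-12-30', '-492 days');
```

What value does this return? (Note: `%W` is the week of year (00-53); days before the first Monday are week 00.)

First apply '-492 days': 2088-12-30 → 2087-08-26.
2087-08-26 is a Tuesday. SQLite's %W counts Mondays since the year started; the result is 34.

34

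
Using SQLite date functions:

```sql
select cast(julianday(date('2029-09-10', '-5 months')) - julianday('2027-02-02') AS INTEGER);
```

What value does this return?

798

Adding -5 months to 2029-09-10 gives 2029-04-10.
26 days remain in February 2027 after the 2nd (28 − 2).
Full months from March 2027 through March 2029 contribute their day counts.
Then 10 days into April 2029.
Total: 26 + 31 + 30 + 31 + 30 + 31 + 31 + 30 + 31 + 30 + 31 + 31 + 29 + 31 + 30 + 31 + 30 + 31 + 31 + 30 + 31 + 30 + 31 + 31 + 28 + 31 + 10 = 798.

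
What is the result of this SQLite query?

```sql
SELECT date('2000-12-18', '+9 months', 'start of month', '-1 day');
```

2001-08-31

Adding +9 months to 2000-12-18 gives 2001-09-18.
`start of month` rewinds 2001-09-18 to 2001-09-01.
Going back 1 day from 2001-09-01 reaches 2001-08-31 (last day of August, 31 days).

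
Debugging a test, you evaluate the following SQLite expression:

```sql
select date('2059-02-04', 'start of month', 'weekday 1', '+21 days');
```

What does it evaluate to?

`start of month` rewinds 2059-02-04 to 2059-02-01.
`weekday 1` advances to the next Monday; 2059-02-01 is a Saturday, so it moves forward to 2059-02-03.
Advancing 21 more days within February lands on 2059-02-24.

2059-02-24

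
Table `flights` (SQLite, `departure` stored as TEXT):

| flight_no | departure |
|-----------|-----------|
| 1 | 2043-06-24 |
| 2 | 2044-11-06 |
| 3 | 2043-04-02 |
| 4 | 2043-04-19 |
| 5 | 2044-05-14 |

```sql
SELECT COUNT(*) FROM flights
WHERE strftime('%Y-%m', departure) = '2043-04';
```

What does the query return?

Rows with year-month 2043-04: 2043-04-02, 2043-04-19 → 2.

2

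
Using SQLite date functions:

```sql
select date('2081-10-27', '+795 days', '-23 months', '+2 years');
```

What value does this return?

2084-01-31

Applying '+795 days' to 2081-10-27: counting 795 days forward gives 2083-12-31.
Adding -23 months to 2083-12-31 gives 2082-01-31.
Adding +2 years to 2082-01-31 gives 2084-01-31.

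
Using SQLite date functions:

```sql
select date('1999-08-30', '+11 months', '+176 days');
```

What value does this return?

2001-01-22

Adding +11 months to 1999-08-30 gives 2000-07-30.
Applying '+176 days' to 2000-07-30: counting 176 days forward gives 2001-01-22.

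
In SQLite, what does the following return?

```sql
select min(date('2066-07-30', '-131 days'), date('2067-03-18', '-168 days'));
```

date('2066-07-30', '-131 days') → 2066-03-21.
date('2067-03-18', '-168 days') → 2066-10-01.
Earlier of the two is 2066-03-21.

2066-03-21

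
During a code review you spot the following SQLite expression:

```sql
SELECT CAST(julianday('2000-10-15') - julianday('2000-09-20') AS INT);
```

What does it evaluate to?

10 days remain in September 2000 after the 20th (30 − 20).
Then 15 days into October 2000.
Total: 10 + 15 = 25.

25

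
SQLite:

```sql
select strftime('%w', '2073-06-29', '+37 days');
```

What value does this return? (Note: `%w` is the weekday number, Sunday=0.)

First apply '+37 days': 2073-06-29 → 2073-08-05.
2073-08-05 is a Saturday; with Sunday=0 that is 6.

6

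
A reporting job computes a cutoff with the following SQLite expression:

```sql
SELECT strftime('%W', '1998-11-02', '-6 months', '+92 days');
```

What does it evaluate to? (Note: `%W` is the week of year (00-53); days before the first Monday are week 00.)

30

First apply '-6 months', '+92 days': 1998-11-02 → 1998-08-02.
1998-08-02 is a Sunday. SQLite's %W counts Mondays since the year started; the result is 30.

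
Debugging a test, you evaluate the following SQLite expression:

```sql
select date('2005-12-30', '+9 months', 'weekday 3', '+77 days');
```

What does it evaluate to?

2006-12-20

Adding +9 months to 2005-12-30 gives 2006-09-30.
`weekday 3` advances to the next Wednesday; 2006-09-30 is a Saturday, so it moves forward to 2006-10-04.
Applying '+77 days' to 2006-10-04: counting 77 days forward gives 2006-12-20.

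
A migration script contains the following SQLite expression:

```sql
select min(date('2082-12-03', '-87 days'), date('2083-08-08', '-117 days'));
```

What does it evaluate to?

2082-09-07

date('2082-12-03', '-87 days') → 2082-09-07.
date('2083-08-08', '-117 days') → 2083-04-13.
Earlier of the two is 2082-09-07.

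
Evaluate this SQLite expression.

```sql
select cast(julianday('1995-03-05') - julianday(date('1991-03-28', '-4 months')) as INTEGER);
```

1558

Adding -4 months to 1991-03-28 gives 1990-11-28.
2 days remain in November 1990 after the 28th (30 − 28).
Full months from December 1990 through February 1995 contribute their day counts.
Then 5 days into March 1995.
Total: 2 + 31 + 31 + 28 + 31 + 30 + 31 + 30 + 31 + 31 + 30 + 31 + 30 + 31 + 31 + 29 + 31 + 30 + 31 + 30 + 31 + 31 + 30 + 31 + 30 + 31 + 31 + 28 + 31 + 30 + 31 + 30 + 31 + 31 + 30 + 31 + 30 + 31 + 31 + 28 + 31 + 30 + 31 + 30 + 31 + 31 + 30 + 31 + 30 + 31 + 31 + 28 + 5 = 1558.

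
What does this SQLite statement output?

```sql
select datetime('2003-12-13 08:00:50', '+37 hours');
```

+37 hours from 2003-12-13 08:00:50 is 2003-12-14 21:00:50 (crosses midnight).

2003-12-14 21:00:50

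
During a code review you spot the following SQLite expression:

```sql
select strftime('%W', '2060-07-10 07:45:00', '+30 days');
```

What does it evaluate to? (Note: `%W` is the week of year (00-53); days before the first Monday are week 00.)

First apply '+30 days': 2060-07-10 07:45:00 → 2060-08-09 07:45:00.
2060-08-09 is a Monday. SQLite's %W counts Mondays since the year started; the result is 32.

32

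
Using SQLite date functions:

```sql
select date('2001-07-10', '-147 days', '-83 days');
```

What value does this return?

2000-11-22

Applying '-147 days' to 2001-07-10: counting 147 days back gives 2001-02-13.
Applying '-83 days' to 2001-02-13: counting 83 days back gives 2000-11-22.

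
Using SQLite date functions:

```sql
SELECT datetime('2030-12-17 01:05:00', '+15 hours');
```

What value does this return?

2030-12-17 16:05:00

+15 hours from 2030-12-17 01:05:00 is 2030-12-17 16:05:00.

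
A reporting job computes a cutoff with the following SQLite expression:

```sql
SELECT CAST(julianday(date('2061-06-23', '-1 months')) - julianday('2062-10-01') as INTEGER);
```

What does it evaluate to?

Adding -1 month to 2061-06-23 gives 2061-05-23.
8 days remain in May 2061 after the 23rd (31 − 23).
Full months from June 2061 through September 2062 contribute their day counts.
Then 1 day into October 2062.
Total: 8 + 30 + 31 + 31 + 30 + 31 + 30 + 31 + 31 + 28 + 31 + 30 + 31 + 30 + 31 + 31 + 30 + 1 = 496.
The subtraction is earlier − later, so the result is −496 → -496.

-496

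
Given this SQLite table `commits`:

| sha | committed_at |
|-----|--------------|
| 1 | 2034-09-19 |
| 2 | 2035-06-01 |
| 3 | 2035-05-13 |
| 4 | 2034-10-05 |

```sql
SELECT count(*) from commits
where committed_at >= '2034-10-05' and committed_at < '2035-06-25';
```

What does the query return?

3

Rows in [2034-10-05, 2035-06-25): 2035-06-01, 2035-05-13, 2034-10-05 → 3 rows.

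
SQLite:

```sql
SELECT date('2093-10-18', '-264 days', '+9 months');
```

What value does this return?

2093-10-27

Applying '-264 days' to 2093-10-18: counting 264 days back gives 2093-01-27.
Adding +9 months to 2093-01-27 gives 2093-10-27.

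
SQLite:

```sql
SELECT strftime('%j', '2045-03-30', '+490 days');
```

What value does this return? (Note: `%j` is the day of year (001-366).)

First apply '+490 days': 2045-03-30 → 2046-08-02.
Day-of-year for 2046-08-02: days since 2046-01-01 inclusive = 214, zero-padded to 214.

214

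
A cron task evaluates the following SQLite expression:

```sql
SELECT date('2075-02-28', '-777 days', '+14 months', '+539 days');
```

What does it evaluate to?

2075-09-02

Applying '-777 days' to 2075-02-28: counting 777 days back gives 2073-01-12.
Adding +14 months to 2073-01-12 gives 2074-03-12.
Applying '+539 days' to 2074-03-12: counting 539 days forward gives 2075-09-02.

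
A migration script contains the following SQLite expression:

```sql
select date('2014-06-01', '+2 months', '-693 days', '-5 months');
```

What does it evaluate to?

2012-04-07

Adding +2 months to 2014-06-01 gives 2014-08-01.
Applying '-693 days' to 2014-08-01: counting 693 days back gives 2012-09-07.
Adding -5 months to 2012-09-07 gives 2012-04-07.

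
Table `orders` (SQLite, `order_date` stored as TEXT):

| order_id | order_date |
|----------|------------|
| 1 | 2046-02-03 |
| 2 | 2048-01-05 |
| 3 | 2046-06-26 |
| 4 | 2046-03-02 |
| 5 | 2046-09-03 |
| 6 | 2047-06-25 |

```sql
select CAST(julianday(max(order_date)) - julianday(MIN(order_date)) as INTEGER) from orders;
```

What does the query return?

701

MIN = 2046-02-03, MAX = 2048-01-05.
25 days remain in February 2046 after the 3rd (28 − 3).
Full months from March 2046 through December 2047 contribute their day counts.
Then 5 days into January 2048.
Total: 25 + 31 + 30 + 31 + 30 + 31 + 31 + 30 + 31 + 30 + 31 + 31 + 28 + 31 + 30 + 31 + 30 + 31 + 31 + 30 + 31 + 30 + 31 + 5 = 701.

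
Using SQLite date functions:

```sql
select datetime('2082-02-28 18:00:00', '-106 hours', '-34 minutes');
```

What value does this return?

2082-02-24 07:26:00

-106 hours from 2082-02-28 18:00:00 is 2082-02-24 08:00:00 (crosses midnight).
-34 minutes from 2082-02-24 08:00:00 is 2082-02-24 07:26:00.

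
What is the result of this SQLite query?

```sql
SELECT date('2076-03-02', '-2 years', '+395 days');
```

Adding -2 years to 2076-03-02 gives 2074-03-02.
Applying '+395 days' to 2074-03-02: counting 395 days forward gives 2075-04-01.

2075-04-01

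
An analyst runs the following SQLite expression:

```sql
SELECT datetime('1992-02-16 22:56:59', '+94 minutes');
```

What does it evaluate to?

1992-02-17 00:30:59

94 minutes = 1h 34m; +94 minutes from 1992-02-16 22:56:59 is 1992-02-17 00:30:59 (crosses midnight).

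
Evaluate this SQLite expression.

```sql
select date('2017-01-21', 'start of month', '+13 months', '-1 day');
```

`start of month` rewinds 2017-01-21 to 2017-01-01.
Adding +13 months to 2017-01-01 gives 2018-02-01.
Going back 1 day from 2018-02-01 reaches 2018-01-31 (last day of January, 31 days).

2018-01-31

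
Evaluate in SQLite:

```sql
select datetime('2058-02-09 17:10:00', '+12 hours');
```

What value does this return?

+12 hours from 2058-02-09 17:10:00 is 2058-02-10 05:10:00 (crosses midnight).

2058-02-10 05:10:00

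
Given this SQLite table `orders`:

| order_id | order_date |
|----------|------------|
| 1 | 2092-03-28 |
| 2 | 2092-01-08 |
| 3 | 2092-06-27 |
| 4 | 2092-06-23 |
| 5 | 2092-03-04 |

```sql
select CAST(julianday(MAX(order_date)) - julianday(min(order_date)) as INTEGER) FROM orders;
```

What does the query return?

171

MIN = 2092-01-08, MAX = 2092-06-27.
23 days remain in January 2092 after the 8th (31 − 8).
February 2092: 29 days (leap year).
March 2092: 31 days.
April 2092: 30 days.
May 2092: 31 days.
Then 27 days into June 2092.
Total: 23 + 29 + 31 + 30 + 31 + 27 = 171.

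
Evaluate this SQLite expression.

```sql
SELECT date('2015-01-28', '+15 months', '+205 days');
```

Adding +15 months to 2015-01-28 gives 2016-04-28.
Applying '+205 days' to 2016-04-28: counting 205 days forward gives 2016-11-19.

2016-11-19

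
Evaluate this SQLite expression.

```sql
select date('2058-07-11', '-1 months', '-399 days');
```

2057-05-08

Adding -1 month to 2058-07-11 gives 2058-06-11.
Applying '-399 days' to 2058-06-11: counting 399 days back gives 2057-05-08.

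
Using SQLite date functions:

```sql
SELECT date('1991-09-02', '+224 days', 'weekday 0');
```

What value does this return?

Applying '+224 days' to 1991-09-02: counting 224 days forward gives 1992-04-13.
`weekday 0` advances to the next Sunday; 1992-04-13 is a Monday, so it moves forward to 1992-04-19.

1992-04-19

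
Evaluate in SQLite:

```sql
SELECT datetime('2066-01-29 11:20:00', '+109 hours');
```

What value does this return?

+109 hours from 2066-01-29 11:20:00 is 2066-02-03 00:20:00 (crosses midnight).

2066-02-03 00:20:00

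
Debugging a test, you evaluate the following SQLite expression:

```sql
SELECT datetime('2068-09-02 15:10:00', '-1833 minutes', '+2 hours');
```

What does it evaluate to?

2068-09-01 10:37:00

1833 minutes = 30h 33m; -1833 minutes from 2068-09-02 15:10:00 is 2068-09-01 08:37:00 (crosses midnight).
+2 hours from 2068-09-01 08:37:00 is 2068-09-01 10:37:00.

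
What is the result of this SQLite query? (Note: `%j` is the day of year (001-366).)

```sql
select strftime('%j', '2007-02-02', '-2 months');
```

First apply '-2 months': 2007-02-02 → 2006-12-02.
Day-of-year for 2006-12-02: days since 2006-01-01 inclusive = 336, zero-padded to 336.

336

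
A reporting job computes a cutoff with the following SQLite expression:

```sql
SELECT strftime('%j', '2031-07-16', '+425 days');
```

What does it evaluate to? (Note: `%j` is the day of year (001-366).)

First apply '+425 days': 2031-07-16 → 2032-09-13.
Day-of-year for 2032-09-13: days since 2032-01-01 inclusive = 257, zero-padded to 257.

257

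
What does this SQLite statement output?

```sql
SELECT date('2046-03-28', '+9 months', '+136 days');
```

Adding +9 months to 2046-03-28 gives 2046-12-28.
Applying '+136 days' to 2046-12-28: counting 136 days forward gives 2047-05-13.

2047-05-13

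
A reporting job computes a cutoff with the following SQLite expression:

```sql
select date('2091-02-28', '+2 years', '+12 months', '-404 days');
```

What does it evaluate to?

2093-01-20

Adding +2 years to 2091-02-28 gives 2093-02-28.
Adding +12 months to 2093-02-28 gives 2094-02-28.
Applying '-404 days' to 2094-02-28: counting 404 days back gives 2093-01-20.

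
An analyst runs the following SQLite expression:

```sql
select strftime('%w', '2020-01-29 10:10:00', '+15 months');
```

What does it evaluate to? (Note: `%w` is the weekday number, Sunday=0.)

First apply '+15 months': 2020-01-29 10:10:00 → 2021-04-29 10:10:00.
2021-04-29 is a Thursday; with Sunday=0 that is 4.

4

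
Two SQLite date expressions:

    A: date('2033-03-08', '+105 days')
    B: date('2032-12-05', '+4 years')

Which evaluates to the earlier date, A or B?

A = 2033-06-21.
B = 2036-12-05.
A is earlier.

A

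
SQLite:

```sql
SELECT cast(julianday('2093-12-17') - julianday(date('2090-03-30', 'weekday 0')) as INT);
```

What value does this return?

`weekday 0` advances to the next Sunday; 2090-03-30 is a Thursday, so it moves forward to 2090-04-02.
28 days remain in April 2090 after the 2nd (30 − 2).
Full months from May 2090 through November 2093 contribute their day counts.
Then 17 days into December 2093.
Total: 28 + 31 + 30 + 31 + 31 + 30 + 31 + 30 + 31 + 31 + 28 + 31 + 30 + 31 + 30 + 31 + 31 + 30 + 31 + 30 + 31 + 31 + 29 + 31 + 30 + 31 + 30 + 31 + 31 + 30 + 31 + 30 + 31 + 31 + 28 + 31 + 30 + 31 + 30 + 31 + 31 + 30 + 31 + 30 + 17 = 1355.

1355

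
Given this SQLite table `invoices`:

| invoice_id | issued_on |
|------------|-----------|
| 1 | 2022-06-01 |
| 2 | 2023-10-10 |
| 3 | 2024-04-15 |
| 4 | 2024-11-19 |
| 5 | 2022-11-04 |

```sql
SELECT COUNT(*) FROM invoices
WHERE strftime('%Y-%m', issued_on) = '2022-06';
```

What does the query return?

1

Rows with year-month 2022-06: 2022-06-01 → 1.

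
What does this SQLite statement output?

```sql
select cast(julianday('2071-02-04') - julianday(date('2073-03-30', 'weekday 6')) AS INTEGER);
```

`weekday 6` advances to the next Saturday; 2073-03-30 is a Thursday, so it moves forward to 2073-04-01.
24 days remain in February 2071 after the 4th (28 − 4).
Full months from March 2071 through March 2073 contribute their day counts.
Then 1 day into April 2073.
Total: 24 + 31 + 30 + 31 + 30 + 31 + 31 + 30 + 31 + 30 + 31 + 31 + 29 + 31 + 30 + 31 + 30 + 31 + 31 + 30 + 31 + 30 + 31 + 31 + 28 + 31 + 1 = 787.
The subtraction is earlier − later, so the result is −787 → -787.

-787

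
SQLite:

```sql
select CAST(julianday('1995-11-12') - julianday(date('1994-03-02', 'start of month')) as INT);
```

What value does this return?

`start of month` rewinds 1994-03-02 to 1994-03-01.
30 days remain in March 1994 after the 1st (31 − 1).
Full months from April 1994 through October 1995 contribute their day counts.
Then 12 days into November 1995.
Total: 30 + 30 + 31 + 30 + 31 + 31 + 30 + 31 + 30 + 31 + 31 + 28 + 31 + 30 + 31 + 30 + 31 + 31 + 30 + 31 + 12 = 621.

621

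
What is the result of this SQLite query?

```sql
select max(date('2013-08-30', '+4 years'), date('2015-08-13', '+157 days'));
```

2017-08-30

date('2013-08-30', '+4 years') → 2017-08-30.
date('2015-08-13', '+157 days') → 2016-01-17.
Later of the two is 2017-08-30.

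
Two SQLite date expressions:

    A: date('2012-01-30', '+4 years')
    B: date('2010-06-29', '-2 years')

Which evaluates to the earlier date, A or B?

B

A = 2016-01-30.
B = 2008-06-29.
B is earlier.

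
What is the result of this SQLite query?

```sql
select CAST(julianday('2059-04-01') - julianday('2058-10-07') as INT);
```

24 days remain in October 2058 after the 7th (31 − 7).
November 2058: 30 days.
December 2058: 31 days.
January 2059: 31 days.
February 2059: 28 days.
March 2059: 31 days.
Then 1 day into April 2059.
Total: 24 + 30 + 31 + 31 + 28 + 31 + 1 = 176.

176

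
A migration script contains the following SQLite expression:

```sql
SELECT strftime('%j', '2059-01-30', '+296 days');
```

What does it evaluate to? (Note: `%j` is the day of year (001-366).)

326

First apply '+296 days': 2059-01-30 → 2059-11-22.
Day-of-year for 2059-11-22: days since 2059-01-01 inclusive = 326, zero-padded to 326.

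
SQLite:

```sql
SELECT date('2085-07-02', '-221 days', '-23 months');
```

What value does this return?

2082-12-23

Applying '-221 days' to 2085-07-02: counting 221 days back gives 2084-11-23.
Adding -23 months to 2084-11-23 gives 2082-12-23.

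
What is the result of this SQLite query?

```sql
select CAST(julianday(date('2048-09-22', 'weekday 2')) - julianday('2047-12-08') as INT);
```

`weekday 2` advances to the next Tuesday; 2048-09-22 is already a Tuesday, so it stays at 2048-09-22.
23 days remain in December 2047 after the 8th (31 − 8).
Full months from January 2048 through August 2048 contribute their day counts.
Then 22 days into September 2048.
Total: 23 + 31 + 29 + 31 + 30 + 31 + 30 + 31 + 31 + 22 = 289.

289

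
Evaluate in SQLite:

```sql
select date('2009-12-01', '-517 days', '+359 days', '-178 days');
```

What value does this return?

Applying '-517 days' to 2009-12-01: counting 517 days back gives 2008-07-02.
Applying '+359 days' to 2008-07-02: counting 359 days forward gives 2009-06-26.
Applying '-178 days' to 2009-06-26: counting 178 days back gives 2008-12-30.

2008-12-30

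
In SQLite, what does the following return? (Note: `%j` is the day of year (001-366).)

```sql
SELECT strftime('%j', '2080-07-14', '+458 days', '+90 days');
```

First apply '+458 days', '+90 days': 2080-07-14 → 2082-01-13.
Day-of-year for 2082-01-13: days since 2082-01-01 inclusive = 13, zero-padded to 013.

013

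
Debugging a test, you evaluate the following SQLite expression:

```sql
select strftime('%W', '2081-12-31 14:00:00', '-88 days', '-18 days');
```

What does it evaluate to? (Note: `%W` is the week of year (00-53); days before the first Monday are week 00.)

37

First apply '-88 days', '-18 days': 2081-12-31 14:00:00 → 2081-09-16 14:00:00.
2081-09-16 is a Tuesday. SQLite's %W counts Mondays since the year started; the result is 37.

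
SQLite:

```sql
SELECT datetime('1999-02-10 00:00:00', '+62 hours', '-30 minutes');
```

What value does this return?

1999-02-12 13:30:00

+62 hours from 1999-02-10 00:00:00 is 1999-02-12 14:00:00 (crosses midnight).
-30 minutes from 1999-02-12 14:00:00 is 1999-02-12 13:30:00.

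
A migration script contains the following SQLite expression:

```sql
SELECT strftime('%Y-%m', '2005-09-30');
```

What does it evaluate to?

2005-09

`%Y-%m` extracts the year-month: 2005-09.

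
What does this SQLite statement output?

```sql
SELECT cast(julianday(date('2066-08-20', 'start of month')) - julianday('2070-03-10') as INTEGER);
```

-1317

`start of month` rewinds 2066-08-20 to 2066-08-01.
30 days remain in August 2066 after the 1st (31 − 1).
Full months from September 2066 through February 2070 contribute their day counts.
Then 10 days into March 2070.
Total: 30 + 30 + 31 + 30 + 31 + 31 + 28 + 31 + 30 + 31 + 30 + 31 + 31 + 30 + 31 + 30 + 31 + 31 + 29 + 31 + 30 + 31 + 30 + 31 + 31 + 30 + 31 + 30 + 31 + 31 + 28 + 31 + 30 + 31 + 30 + 31 + 31 + 30 + 31 + 30 + 31 + 31 + 28 + 10 = 1317.
The subtraction is earlier − later, so the result is −1317 → -1317.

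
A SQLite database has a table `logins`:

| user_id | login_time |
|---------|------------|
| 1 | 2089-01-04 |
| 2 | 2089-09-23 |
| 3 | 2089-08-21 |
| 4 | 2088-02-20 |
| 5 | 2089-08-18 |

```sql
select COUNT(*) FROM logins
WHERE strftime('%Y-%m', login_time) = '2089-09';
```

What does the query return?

Rows with year-month 2089-09: 2089-09-23 → 1.

1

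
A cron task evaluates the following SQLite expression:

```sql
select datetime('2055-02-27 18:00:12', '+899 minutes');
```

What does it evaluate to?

899 minutes = 14h 59m; +899 minutes from 2055-02-27 18:00:12 is 2055-02-28 08:59:12 (crosses midnight).

2055-02-28 08:59:12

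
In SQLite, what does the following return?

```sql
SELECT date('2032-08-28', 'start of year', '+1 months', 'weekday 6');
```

2032-02-07

`start of year` rewinds 2032-08-28 to 2032-01-01.
Adding +1 month to 2032-01-01 gives 2032-02-01.
`weekday 6` advances to the next Saturday; 2032-02-01 is a Sunday, so it moves forward to 2032-02-07.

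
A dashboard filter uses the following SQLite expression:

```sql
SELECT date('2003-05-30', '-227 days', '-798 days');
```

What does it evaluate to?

2000-08-08

Applying '-227 days' to 2003-05-30: counting 227 days back gives 2002-10-15.
Applying '-798 days' to 2002-10-15: counting 798 days back gives 2000-08-08.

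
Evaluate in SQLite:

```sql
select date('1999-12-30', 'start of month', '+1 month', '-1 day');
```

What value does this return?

`start of month` rewinds 1999-12-30 to 1999-12-01.
Adding +1 month to 1999-12-01 gives 2000-01-01.
Going back 1 day from 2000-01-01 reaches 1999-12-31 (last day of December, 31 days).

1999-12-31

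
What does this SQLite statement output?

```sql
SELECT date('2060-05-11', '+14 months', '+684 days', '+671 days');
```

Adding +14 months to 2060-05-11 gives 2061-07-11.
Applying '+684 days' to 2061-07-11: counting 684 days forward gives 2063-05-26.
Applying '+671 days' to 2063-05-26: counting 671 days forward gives 2065-03-27.

2065-03-27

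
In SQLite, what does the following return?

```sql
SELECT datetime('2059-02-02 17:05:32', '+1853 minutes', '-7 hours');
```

2059-02-03 16:58:32

1853 minutes = 30h 53m; +1853 minutes from 2059-02-02 17:05:32 is 2059-02-03 23:58:32 (crosses midnight).
-7 hours from 2059-02-03 23:58:32 is 2059-02-03 16:58:32.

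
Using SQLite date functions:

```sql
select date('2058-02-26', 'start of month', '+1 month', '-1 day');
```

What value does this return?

`start of month` rewinds 2058-02-26 to 2058-02-01.
Adding +1 month to 2058-02-01 gives 2058-03-01.
Going back 1 day from 2058-03-01 reaches 2058-02-28 (last day of February, 28 days).

2058-02-28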